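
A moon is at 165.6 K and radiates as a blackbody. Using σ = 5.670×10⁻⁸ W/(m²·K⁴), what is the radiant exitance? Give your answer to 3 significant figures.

I ≈ 42.6 W/m²

Stefan–Boltzmann: I = σT⁴ = 5.670×10⁻⁸ × (165.6)⁴ = 42.6 W/m².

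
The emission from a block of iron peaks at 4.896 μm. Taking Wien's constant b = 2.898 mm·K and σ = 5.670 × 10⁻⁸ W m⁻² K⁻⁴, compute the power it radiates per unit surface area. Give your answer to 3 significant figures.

Wien's law: T = b/λ_max = 2.898×10⁻³/4.896×10⁻⁶ = 591.912 K.
Then I = σT⁴ = 5.670×10⁻⁸×(591.912)⁴ = 6.96×10³ W/m².

I ≈ 6.96×10³ W/m²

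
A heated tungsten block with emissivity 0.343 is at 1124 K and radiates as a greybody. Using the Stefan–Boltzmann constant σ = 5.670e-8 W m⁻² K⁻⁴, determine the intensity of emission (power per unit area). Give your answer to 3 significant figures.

Stefan–Boltzmann: I = εσT⁴ = 0.343 × 5.670×10⁻⁸ × (1124)⁴ = 3.10×10⁴ W/m².

I ≈ 3.10×10⁴ W/m²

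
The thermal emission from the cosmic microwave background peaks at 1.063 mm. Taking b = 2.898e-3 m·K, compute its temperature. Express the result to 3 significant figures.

T ≈ 2.73 K

Wien's law gives T = b/λ_max = (2.898×10⁻³ m·K)/(1.063×10⁻³ m) = 2.73 K.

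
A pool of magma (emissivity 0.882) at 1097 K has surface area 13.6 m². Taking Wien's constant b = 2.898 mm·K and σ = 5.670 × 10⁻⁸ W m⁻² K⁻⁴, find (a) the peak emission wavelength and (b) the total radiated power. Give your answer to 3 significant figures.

λ_max ≈ 2.64×10³ nm; P ≈ 9.85×10⁵ W

(a) λ_max = b/T = 2.898×10⁻³/1097 = 2.642×10⁻⁶ m = 2.64×10³ nm.
Area A = 13.6 m².
(b) P = εσAT⁴ = 0.882×5.670×10⁻⁸×13.6×(1097)⁴ = 9.85×10⁵ W.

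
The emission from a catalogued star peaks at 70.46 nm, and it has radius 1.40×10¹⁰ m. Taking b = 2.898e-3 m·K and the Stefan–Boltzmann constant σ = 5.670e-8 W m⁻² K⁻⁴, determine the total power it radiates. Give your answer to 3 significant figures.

P ≈ 4.00×10³² W

Wien's law: T = b/λ_max = 2.898×10⁻³/7.046×10⁻⁸ = 41129.7 K.
Surface area A = 4πR² = 4π(1.40×10¹⁰ m)² = 2.46301×10²¹ m².
Then P = σAT⁴ = 5.670×10⁻⁸×2.46301×10²¹×(41129.7)⁴ = 4.00×10³² W.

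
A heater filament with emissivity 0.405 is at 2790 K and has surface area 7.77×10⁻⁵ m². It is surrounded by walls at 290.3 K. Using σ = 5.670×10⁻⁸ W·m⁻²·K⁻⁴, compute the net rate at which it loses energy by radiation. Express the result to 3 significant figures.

Net loss ≈ 108 W

Area A = 7.77×10⁻⁵ m².
Net radiated power P_net = εσA(T⁴ − T₀⁴) = 0.405×5.670×10⁻⁸×7.77×10⁻⁵×(2790⁴ − 290.3⁴).
T⁴ − T₀⁴ = 6.05922×10¹³ − 7.10212×10⁹ = 6.05851×10¹³ K⁴, so P_net = 108 W.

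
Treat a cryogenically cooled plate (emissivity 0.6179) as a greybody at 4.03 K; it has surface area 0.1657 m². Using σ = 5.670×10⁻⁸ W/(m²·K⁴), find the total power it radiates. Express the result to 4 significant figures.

Area A = 0.1657 m².
P = εσAT⁴ = 0.6179 × 5.670×10⁻⁸ × 0.1657 × (4.03)⁴ = 1.531×10⁻⁶ W.

P ≈ 1.531×10⁻⁶ W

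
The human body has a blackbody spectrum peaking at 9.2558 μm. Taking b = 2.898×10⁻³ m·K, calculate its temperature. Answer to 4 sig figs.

Wien's law gives T = b/λ_max = (2.898×10⁻³ m·K)/(9.2558×10⁻⁶ m) = 313.1 K.

T ≈ 313.1 K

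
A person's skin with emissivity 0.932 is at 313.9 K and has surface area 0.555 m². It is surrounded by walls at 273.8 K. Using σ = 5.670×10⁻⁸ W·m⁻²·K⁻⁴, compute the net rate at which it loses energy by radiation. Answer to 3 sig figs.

Area A = 0.555 m².
Net radiated power P_net = εσA(T⁴ − T₀⁴) = 0.932×5.670×10⁻⁸×0.555×(313.9⁴ − 273.8⁴).
T⁴ − T₀⁴ = 9.70879×10⁹ − 5.61997×10⁹ = 4.08882×10⁹ K⁴, so P_net = 120 W.

Net loss ≈ 120 W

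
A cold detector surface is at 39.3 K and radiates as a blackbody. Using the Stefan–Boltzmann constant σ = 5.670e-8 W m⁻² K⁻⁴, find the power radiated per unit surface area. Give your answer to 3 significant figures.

Stefan–Boltzmann: I = σT⁴ = 5.670×10⁻⁸ × (39.3)⁴ = 0.135 W/m².

I ≈ 0.135 W/m²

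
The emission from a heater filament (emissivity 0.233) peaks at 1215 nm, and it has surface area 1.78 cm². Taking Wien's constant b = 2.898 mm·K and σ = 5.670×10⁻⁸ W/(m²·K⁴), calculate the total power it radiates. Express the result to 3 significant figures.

P ≈ 76.1 W

Wien's law: T = b/λ_max = 2.898×10⁻³/1.215×10⁻⁶ = 2385.19 K.
Area A = 1.78 cm² = 1.78×10⁻⁴ m².
Then P = εσAT⁴ = 0.233×5.670×10⁻⁸×1.78×10⁻⁴×(2385.19)⁴ = 76.1 W.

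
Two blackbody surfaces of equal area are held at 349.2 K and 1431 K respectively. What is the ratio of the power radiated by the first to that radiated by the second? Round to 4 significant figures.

P₁/P₂ ≈ 3.546×10⁻³

With equal areas, P₁/P₂ = (T₁/T₂)⁴ = (349.2/1431)⁴ = 3.546×10⁻³.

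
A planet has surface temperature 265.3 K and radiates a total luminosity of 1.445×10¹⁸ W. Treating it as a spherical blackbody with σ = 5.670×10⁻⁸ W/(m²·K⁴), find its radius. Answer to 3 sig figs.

R ≈ 2.02×10⁷ m

L = 4πR²σT⁴ ⇒ R = √(L/(4πσT⁴)).
σT⁴ = 280.887 W/m², so R = √(1.445×10¹⁸/(4π×280.887)) = 2.02×10⁷ m.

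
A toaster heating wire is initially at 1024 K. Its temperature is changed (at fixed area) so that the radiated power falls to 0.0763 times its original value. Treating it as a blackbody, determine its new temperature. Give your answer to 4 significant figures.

P ∝ T⁴, so T₂/T₁ = (P₂/P₁)^(1/4) = (0.0763)^(1/4) = 0.525571.
T₂ = 1024 × 0.525571 = 538.2 K.

T₂ ≈ 538.2 K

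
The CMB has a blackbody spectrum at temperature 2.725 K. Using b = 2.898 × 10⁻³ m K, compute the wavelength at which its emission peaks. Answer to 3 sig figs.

λ_max ≈ 1.06 mm

Wien's displacement law: λ_max = b/T = (2.898×10⁻³ m·K)/(2.725 K) = 1.063×10⁻³ m.
That is 1.06 mm, in the microwave range.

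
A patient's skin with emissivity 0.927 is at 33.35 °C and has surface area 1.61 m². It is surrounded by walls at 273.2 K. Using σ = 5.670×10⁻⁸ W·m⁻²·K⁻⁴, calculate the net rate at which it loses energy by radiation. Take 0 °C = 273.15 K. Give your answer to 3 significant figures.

Net loss ≈ 275 W

T = 33.35 °C + 273.15 = 306.50 K.
Area A = 1.61 m².
Net radiated power P_net = εσA(T⁴ − T₀⁴) = 0.927×5.670×10⁻⁸×1.61×(306.50⁴ − 273.2⁴).
T⁴ − T₀⁴ = 8.82515×10⁹ − 5.57087×10⁹ = 3.25428×10⁹ K⁴, so P_net = 275 W.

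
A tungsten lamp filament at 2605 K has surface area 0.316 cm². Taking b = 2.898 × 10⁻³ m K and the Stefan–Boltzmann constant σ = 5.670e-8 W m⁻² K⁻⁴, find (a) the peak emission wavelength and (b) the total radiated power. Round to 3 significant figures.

(a) λ_max = b/T = 2.898×10⁻³/2605 = 1.112×10⁻⁶ m = 1.11 μm.
Area A = 0.316 cm² = 3.16×10⁻⁵ m².
(b) P = σAT⁴ = 5.670×10⁻⁸×3.16×10⁻⁵×(2605)⁴ = 82.5 W.

λ_max ≈ 1.11 μm; P ≈ 82.5 W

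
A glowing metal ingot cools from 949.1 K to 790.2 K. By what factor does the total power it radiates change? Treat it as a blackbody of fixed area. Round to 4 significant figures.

P₂/P₁ ≈ 0.4805

P ∝ T⁴, so P₂/P₁ = (T₂/T₁)⁴ = (790.2/949.1)⁴ = (0.832578)⁴ = 0.4805.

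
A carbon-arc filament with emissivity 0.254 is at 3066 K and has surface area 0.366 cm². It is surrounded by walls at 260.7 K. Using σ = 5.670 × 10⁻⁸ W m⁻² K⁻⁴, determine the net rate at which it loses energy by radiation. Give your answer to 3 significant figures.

Area A = 0.366 cm² = 3.66×10⁻⁵ m².
Net radiated power P_net = εσA(T⁴ − T₀⁴) = 0.254×5.670×10⁻⁸×3.66×10⁻⁵×(3066⁴ − 260.7⁴).
T⁴ − T₀⁴ = 8.83667×10¹³ − 4.61917×10⁹ = 8.83621×10¹³ K⁴, so P_net = 46.6 W.

Net loss ≈ 46.6 W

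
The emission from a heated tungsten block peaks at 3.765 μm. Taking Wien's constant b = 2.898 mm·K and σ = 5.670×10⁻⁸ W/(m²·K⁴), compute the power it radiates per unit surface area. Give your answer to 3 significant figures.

I ≈ 1.99×10⁴ W/m²

Wien's law: T = b/λ_max = 2.898×10⁻³/3.765×10⁻⁶ = 769.721 K.
Then I = σT⁴ = 5.670×10⁻⁸×(769.721)⁴ = 1.99×10⁴ W/m².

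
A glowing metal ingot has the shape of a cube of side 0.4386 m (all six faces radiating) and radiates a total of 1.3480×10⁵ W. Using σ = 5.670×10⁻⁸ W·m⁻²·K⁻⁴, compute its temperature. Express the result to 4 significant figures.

T ≈ 1198 K

Area A = 6s² = 6×(0.4386 m)² = 1.15422 m².
P = σAT⁴ ⇒ T = (P/(σA))^(1/4) = (1.3480×10⁵/(5.670×10⁻⁸×1.15422))^(1/4) = 1198 K.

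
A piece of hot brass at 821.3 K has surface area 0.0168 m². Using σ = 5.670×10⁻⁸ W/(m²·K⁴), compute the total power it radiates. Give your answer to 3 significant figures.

P ≈ 433 W

Area A = 0.0168 m².
P = σAT⁴ = 5.670×10⁻⁸ × 0.0168 × (821.3)⁴ = 433 W.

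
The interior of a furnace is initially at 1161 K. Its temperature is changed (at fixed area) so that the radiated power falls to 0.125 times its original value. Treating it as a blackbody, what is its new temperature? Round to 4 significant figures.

T₂ ≈ 690.3 K

P ∝ T⁴, so T₂/T₁ = (P₂/P₁)^(1/4) = (0.125)^(1/4) = 0.594604.
T₂ = 1161 × 0.594604 = 690.3 K.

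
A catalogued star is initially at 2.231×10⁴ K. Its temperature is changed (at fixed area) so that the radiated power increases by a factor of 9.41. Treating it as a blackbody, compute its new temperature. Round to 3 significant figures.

T₂ ≈ 3.91×10⁴ K

P ∝ T⁴, so T₂/T₁ = (P₂/P₁)^(1/4) = (9.41)^(1/4) = 1.75145.
T₂ = 2.231×10⁴ × 1.75145 = 3.91×10⁴ K.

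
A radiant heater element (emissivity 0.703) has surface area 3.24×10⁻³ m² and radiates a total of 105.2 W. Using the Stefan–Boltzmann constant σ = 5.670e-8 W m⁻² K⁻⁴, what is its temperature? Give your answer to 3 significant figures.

T ≈ 950 K

Area A = 3.24×10⁻³ m².
P = εσAT⁴ ⇒ T = (P/(εσA))^(1/4) = (105.2/(0.703×5.670×10⁻⁸×3.24×10⁻³))^(1/4) = 950 K.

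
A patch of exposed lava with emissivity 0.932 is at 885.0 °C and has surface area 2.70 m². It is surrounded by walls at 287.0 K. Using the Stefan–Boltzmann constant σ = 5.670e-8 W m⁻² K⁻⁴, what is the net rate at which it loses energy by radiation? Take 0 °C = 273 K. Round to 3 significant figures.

Net loss ≈ 2.56×10⁵ W

T = 885.0 °C + 273 = 1158.0 K.
Area A = 2.70 m².
Net radiated power P_net = εσA(T⁴ − T₀⁴) = 0.932×5.670×10⁻⁸×2.70×(1158.0⁴ − 287.0⁴).
T⁴ − T₀⁴ = 1.79818×10¹² − 6.78465×10⁹ = 1.79140×10¹² K⁴, so P_net = 2.56×10⁵ W.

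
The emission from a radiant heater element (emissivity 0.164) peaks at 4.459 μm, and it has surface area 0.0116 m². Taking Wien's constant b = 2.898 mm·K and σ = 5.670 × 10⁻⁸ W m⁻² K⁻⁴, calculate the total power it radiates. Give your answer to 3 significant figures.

P ≈ 19.2 W

Wien's law: T = b/λ_max = 2.898×10⁻³/4.459×10⁻⁶ = 649.922 K.
Area A = 0.0116 m².
Then P = εσAT⁴ = 0.164×5.670×10⁻⁸×0.0116×(649.922)⁴ = 19.2 W.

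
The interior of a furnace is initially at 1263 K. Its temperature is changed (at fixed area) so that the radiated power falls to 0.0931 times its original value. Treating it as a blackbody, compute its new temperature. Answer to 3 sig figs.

T₂ ≈ 698 K

P ∝ T⁴, so T₂/T₁ = (P₂/P₁)^(1/4) = (0.0931)^(1/4) = 0.552379.
T₂ = 1263 × 0.552379 = 698 K.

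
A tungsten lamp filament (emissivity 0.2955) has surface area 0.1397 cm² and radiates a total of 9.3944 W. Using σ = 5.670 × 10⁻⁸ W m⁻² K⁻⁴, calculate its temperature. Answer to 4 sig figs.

T ≈ 2517 K

Area A = 0.1397 cm² = 1.397×10⁻⁵ m².
P = εσAT⁴ ⇒ T = (P/(εσA))^(1/4) = (9.3944/(0.2955×5.670×10⁻⁸×1.397×10⁻⁵))^(1/4) = 2517 K.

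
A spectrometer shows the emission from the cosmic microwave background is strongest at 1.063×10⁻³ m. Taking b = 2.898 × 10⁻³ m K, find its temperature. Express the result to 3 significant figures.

Wien's law gives T = b/λ_max = (2.898×10⁻³ m·K)/(1.063×10⁻³ m) = 2.73 K.

T ≈ 2.73 K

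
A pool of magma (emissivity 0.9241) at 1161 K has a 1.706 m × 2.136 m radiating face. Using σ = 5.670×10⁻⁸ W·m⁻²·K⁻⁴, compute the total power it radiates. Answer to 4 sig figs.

Area A = 1.706 × 2.136 = 3.64402 m².
P = εσAT⁴ = 0.9241 × 5.670×10⁻⁸ × 3.64402 × (1161)⁴ = 3.469×10⁵ W.

P ≈ 3.469×10⁵ W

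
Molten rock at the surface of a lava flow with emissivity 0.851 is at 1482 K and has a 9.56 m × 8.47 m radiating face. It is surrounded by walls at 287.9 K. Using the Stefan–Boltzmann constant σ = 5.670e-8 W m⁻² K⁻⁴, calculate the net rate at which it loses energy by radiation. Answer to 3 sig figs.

Net loss ≈ 1.88×10⁷ W

Area A = 9.56 × 8.47 = 80.9732 m².
Net radiated power P_net = εσA(T⁴ − T₀⁴) = 0.851×5.670×10⁻⁸×80.9732×(1482⁴ − 287.9⁴).
T⁴ − T₀⁴ = 4.82384×10¹² − 6.87016×10⁹ = 4.81697×10¹² K⁴, so P_net = 1.88×10⁷ W.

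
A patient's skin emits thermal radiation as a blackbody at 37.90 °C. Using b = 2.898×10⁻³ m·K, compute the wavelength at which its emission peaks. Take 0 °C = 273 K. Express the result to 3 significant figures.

T = 37.90 °C + 273 = 310.90 K.
Wien's displacement law: λ_max = b/T = (2.898×10⁻³ m·K)/(310.90 K) = 9.321×10⁻⁶ m.
That is 9.32 μm, in the infrared range.

λ_max ≈ 9.32 μm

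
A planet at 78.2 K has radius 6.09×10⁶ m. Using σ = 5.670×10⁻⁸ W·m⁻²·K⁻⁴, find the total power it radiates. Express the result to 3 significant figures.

P ≈ 9.88×10¹⁴ W

Surface area A = 4πR² = 4π(6.09×10⁶ m)² = 4.66063×10¹⁴ m².
P = σAT⁴ = 5.670×10⁻⁸ × 4.66063×10¹⁴ × (78.2)⁴ = 9.88×10¹⁴ W.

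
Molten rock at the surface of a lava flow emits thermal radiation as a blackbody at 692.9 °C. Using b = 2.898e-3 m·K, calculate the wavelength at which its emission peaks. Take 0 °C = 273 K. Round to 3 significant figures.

T = 692.9 °C + 273 = 965.9 K.
Wien's displacement law: λ_max = b/T = (2.898×10⁻³ m·K)/(965.9 K) = 3.000×10⁻⁶ m.
That is 3.00 μm, in the infrared range.

λ_max ≈ 3.00 μm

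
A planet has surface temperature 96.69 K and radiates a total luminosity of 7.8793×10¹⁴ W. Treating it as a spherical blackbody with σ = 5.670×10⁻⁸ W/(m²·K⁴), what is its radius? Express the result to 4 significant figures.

L = 4πR²σT⁴ ⇒ R = √(L/(4πσT⁴)).
σT⁴ = 4.95575 W/m², so R = √(7.8793×10¹⁴/(4π×4.95575)) = 3.557×10⁶ m.

R ≈ 3.557×10⁶ m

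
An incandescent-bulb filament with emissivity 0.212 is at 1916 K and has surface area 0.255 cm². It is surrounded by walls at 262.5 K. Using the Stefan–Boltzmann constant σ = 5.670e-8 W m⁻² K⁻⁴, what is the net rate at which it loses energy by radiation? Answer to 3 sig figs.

Net loss ≈ 4.13 W

Area A = 0.255 cm² = 2.55×10⁻⁵ m².
Net radiated power P_net = εσA(T⁴ − T₀⁴) = 0.212×5.670×10⁻⁸×2.55×10⁻⁵×(1916⁴ − 262.5⁴).
T⁴ − T₀⁴ = 1.34767×10¹³ − 4.74807×10⁹ = 1.34720×10¹³ K⁴, so P_net = 4.13 W.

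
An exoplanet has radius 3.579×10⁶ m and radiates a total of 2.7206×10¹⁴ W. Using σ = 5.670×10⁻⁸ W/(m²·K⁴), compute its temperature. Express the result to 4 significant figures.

T ≈ 73.89 K

Surface area A = 4πR² = 4π(3.579×10⁶ m)² = 1.60966×10¹⁴ m².
P = σAT⁴ ⇒ T = (P/(σA))^(1/4) = (2.7206×10¹⁴/(5.670×10⁻⁸×1.60966×10¹⁴))^(1/4) = 73.89 K.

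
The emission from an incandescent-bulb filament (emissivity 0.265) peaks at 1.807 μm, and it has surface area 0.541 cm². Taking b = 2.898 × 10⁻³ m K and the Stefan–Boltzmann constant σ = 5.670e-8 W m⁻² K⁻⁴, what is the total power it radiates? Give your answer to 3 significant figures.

Wien's law: T = b/λ_max = 2.898×10⁻³/1.807×10⁻⁶ = 1603.76 K.
Area A = 0.541 cm² = 5.41×10⁻⁵ m².
Then P = εσAT⁴ = 0.265×5.670×10⁻⁸×5.41×10⁻⁵×(1603.76)⁴ = 5.38 W.

P ≈ 5.38 W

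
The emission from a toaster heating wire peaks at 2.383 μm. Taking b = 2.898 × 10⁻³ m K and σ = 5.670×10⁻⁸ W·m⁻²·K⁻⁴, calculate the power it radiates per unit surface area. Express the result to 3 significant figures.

I ≈ 1.24×10⁵ W/m²

Wien's law: T = b/λ_max = 2.898×10⁻³/2.383×10⁻⁶ = 1216.11 K.
Then I = σT⁴ = 5.670×10⁻⁸×(1216.11)⁴ = 1.24×10⁵ W/m².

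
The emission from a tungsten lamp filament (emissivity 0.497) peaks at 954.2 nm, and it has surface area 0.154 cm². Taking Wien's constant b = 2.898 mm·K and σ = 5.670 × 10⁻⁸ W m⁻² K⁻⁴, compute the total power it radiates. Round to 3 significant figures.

Wien's law: T = b/λ_max = 2.898×10⁻³/9.542×10⁻⁷ = 3037.10 K.
Area A = 0.154 cm² = 1.54×10⁻⁵ m².
Then P = εσAT⁴ = 0.497×5.670×10⁻⁸×1.54×10⁻⁵×(3037.10)⁴ = 36.9 W.

P ≈ 36.9 W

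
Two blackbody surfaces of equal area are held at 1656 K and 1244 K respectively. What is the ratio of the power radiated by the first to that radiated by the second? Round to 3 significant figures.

P₁/P₂ ≈ 3.14

With equal areas, P₁/P₂ = (T₁/T₂)⁴ = (1656/1244)⁴ = 3.14.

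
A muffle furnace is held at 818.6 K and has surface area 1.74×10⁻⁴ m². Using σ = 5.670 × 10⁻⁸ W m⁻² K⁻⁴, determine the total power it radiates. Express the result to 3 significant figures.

Area A = 1.74×10⁻⁴ m².
P = σAT⁴ = 5.670×10⁻⁸ × 1.74×10⁻⁴ × (818.6)⁴ = 4.43 W.

P ≈ 4.43 W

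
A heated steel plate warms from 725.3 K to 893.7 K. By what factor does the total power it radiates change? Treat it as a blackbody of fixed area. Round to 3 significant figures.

P₂/P₁ ≈ 2.31

P ∝ T⁴, so P₂/P₁ = (T₂/T₁)⁴ = (893.7/725.3)⁴ = (1.23218)⁴ = 2.31.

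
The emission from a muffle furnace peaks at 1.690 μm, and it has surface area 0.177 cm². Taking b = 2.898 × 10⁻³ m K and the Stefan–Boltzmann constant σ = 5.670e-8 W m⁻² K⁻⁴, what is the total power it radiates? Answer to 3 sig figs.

Wien's law: T = b/λ_max = 2.898×10⁻³/1.690×10⁻⁶ = 1714.79 K.
Area A = 0.177 cm² = 1.77×10⁻⁵ m².
Then P = σAT⁴ = 5.670×10⁻⁸×1.77×10⁻⁵×(1714.79)⁴ = 8.68 W.

P ≈ 8.68 W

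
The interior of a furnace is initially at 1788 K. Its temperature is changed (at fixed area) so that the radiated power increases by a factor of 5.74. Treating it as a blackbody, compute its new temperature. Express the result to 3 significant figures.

T₂ ≈ 2.77×10³ K

P ∝ T⁴, so T₂/T₁ = (P₂/P₁)^(1/4) = (5.74)^(1/4) = 1.54785.
T₂ = 1788 × 1.54785 = 2.77×10³ K.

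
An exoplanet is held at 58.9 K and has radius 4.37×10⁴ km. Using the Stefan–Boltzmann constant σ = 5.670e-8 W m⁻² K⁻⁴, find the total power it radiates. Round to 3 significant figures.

P ≈ 1.64×10¹⁶ W

Surface area A = 4πR² = 4π(4.37×10⁷ m)² = 2.39979×10¹⁶ m².
P = σAT⁴ = 5.670×10⁻⁸ × 2.39979×10¹⁶ × (58.9)⁴ = 1.64×10¹⁶ W.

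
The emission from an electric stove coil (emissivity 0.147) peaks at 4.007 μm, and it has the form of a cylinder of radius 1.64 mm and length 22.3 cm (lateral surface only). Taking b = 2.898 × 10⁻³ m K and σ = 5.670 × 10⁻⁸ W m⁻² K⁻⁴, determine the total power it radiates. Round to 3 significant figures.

P ≈ 5.24 W

Wien's law: T = b/λ_max = 2.898×10⁻³/4.007×10⁻⁶ = 723.234 K.
Lateral area A = 2πrL = 2π×1.64×10⁻³×0.223 = 2.29789×10⁻³ m².
Then P = εσAT⁴ = 0.147×5.670×10⁻⁸×2.29789×10⁻³×(723.234)⁴ = 5.24 W.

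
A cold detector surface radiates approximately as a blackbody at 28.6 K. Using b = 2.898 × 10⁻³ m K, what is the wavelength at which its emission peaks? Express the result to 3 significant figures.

λ_max ≈ 1.01×10⁻⁴ m

Wien's displacement law: λ_max = b/T = (2.898×10⁻³ m·K)/(28.6 K) = 1.013×10⁻⁴ m.
That is 1.01×10⁻⁴ m, in the infrared range.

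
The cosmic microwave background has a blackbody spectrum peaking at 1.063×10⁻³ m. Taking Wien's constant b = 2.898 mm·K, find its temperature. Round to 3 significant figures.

T ≈ 2.73 K

Wien's law gives T = b/λ_max = (2.898×10⁻³ m·K)/(1.063×10⁻³ m) = 2.73 K.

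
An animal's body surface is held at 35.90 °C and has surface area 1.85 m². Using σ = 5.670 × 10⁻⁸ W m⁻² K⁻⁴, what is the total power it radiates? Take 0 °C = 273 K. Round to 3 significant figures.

P ≈ 955 W

T = 35.90 °C + 273 = 308.90 K.
Area A = 1.85 m².
P = σAT⁴ = 5.670×10⁻⁸ × 1.85 × (308.90)⁴ = 955 W.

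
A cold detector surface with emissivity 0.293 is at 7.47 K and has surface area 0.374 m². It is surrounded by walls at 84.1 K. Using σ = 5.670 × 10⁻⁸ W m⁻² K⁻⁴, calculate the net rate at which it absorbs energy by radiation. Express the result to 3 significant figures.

Net gain ≈ 0.311 W

Area A = 0.374 m².
Net radiated power P_net = εσA(T⁴ − T₀⁴) = 0.293×5.670×10⁻⁸×0.374×(7.47⁴ − 84.1⁴).
T⁴ − T₀⁴ = 3113.74 − 5.00246×10⁷ = -5.00215×10⁷ K⁴, so P_net = -0.311 W — negative, meaning a net gain of 0.311 W.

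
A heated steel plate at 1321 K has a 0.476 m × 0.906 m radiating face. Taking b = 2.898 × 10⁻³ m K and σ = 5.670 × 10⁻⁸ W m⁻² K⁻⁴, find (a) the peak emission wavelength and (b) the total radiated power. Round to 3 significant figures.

λ_max ≈ 2.19×10³ nm; P ≈ 7.45×10⁴ W

(a) λ_max = b/T = 2.898×10⁻³/1321 = 2.194×10⁻⁶ m = 2.19×10³ nm.
Area A = 0.476 × 0.906 = 0.431256 m².
(b) P = σAT⁴ = 5.670×10⁻⁸×0.431256×(1321)⁴ = 7.45×10⁴ W.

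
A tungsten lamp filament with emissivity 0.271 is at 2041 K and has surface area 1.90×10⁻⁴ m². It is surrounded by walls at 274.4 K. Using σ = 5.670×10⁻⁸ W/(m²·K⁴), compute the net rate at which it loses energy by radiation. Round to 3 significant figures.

Area A = 1.90×10⁻⁴ m².
Net radiated power P_net = εσA(T⁴ − T₀⁴) = 0.271×5.670×10⁻⁸×1.90×10⁻⁴×(2041⁴ − 274.4⁴).
T⁴ − T₀⁴ = 1.73529×10¹³ − 5.66939×10⁹ = 1.73472×10¹³ K⁴, so P_net = 50.6 W.

Net loss ≈ 50.6 W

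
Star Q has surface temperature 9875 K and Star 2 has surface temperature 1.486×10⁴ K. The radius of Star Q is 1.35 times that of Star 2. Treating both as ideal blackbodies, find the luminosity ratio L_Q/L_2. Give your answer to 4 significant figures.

L ∝ R²T⁴, so L_Q/L_2 = (R_Q/R_2)²(T_Q/T_2)⁴ = (1.35)² × (9875/1.486×10⁴)⁴ = 1.8225 × 0.195017 = 0.3554.

L_Q/L_2 ≈ 0.3554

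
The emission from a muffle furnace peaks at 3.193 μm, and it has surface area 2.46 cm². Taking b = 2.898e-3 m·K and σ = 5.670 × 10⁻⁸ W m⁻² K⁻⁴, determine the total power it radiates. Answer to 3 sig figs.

Wien's law: T = b/λ_max = 2.898×10⁻³/3.193×10⁻⁶ = 907.610 K.
Area A = 2.46 cm² = 2.46×10⁻⁴ m².
Then P = σAT⁴ = 5.670×10⁻⁸×2.46×10⁻⁴×(907.610)⁴ = 9.46 W.

P ≈ 9.46 W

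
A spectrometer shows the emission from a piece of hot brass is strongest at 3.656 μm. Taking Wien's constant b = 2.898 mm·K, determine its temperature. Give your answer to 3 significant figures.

Wien's law gives T = b/λ_max = (2.898×10⁻³ m·K)/(3.656×10⁻⁶ m) = 793 K.

T ≈ 793 K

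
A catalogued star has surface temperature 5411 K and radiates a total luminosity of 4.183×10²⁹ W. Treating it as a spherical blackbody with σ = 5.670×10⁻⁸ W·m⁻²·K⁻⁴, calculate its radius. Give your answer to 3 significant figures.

L = 4πR²σT⁴ ⇒ R = √(L/(4πσT⁴)).
σT⁴ = 4.86064×10⁷ W/m², so R = √(4.183×10²⁹/(4π×4.86064×10⁷)) = 2.62×10¹⁰ m.

R ≈ 2.62×10¹⁰ m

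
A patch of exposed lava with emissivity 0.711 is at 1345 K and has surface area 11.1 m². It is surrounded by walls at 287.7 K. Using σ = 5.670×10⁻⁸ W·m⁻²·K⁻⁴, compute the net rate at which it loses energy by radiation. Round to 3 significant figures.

Area A = 11.1 m².
Net radiated power P_net = εσA(T⁴ − T₀⁴) = 0.711×5.670×10⁻⁸×11.1×(1345⁴ − 287.7⁴).
T⁴ − T₀⁴ = 3.27257×10¹² − 6.85109×10⁹ = 3.26572×10¹² K⁴, so P_net = 1.46×10⁶ W.

Net loss ≈ 1.46×10⁶ W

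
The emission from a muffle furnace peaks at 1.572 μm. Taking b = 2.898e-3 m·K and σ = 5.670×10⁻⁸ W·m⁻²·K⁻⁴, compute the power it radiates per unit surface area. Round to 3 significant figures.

I ≈ 6.55×10⁵ W/m²

Wien's law: T = b/λ_max = 2.898×10⁻³/1.572×10⁻⁶ = 1843.51 K.
Then I = σT⁴ = 5.670×10⁻⁸×(1843.51)⁴ = 6.55×10⁵ W/m².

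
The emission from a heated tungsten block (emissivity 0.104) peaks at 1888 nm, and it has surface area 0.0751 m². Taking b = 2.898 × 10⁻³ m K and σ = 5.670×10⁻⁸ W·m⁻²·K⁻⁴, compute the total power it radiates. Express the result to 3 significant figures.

P ≈ 2.46×10³ W

Wien's law: T = b/λ_max = 2.898×10⁻³/1.888×10⁻⁶ = 1534.96 K.
Area A = 0.0751 m².
Then P = εσAT⁴ = 0.104×5.670×10⁻⁸×0.0751×(1534.96)⁴ = 2.46×10³ W.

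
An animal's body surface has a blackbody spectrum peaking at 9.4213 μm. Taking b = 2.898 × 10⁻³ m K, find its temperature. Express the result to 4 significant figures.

Wien's law gives T = b/λ_max = (2.898×10⁻³ m·K)/(9.4213×10⁻⁶ m) = 307.6 K.

T ≈ 307.6 K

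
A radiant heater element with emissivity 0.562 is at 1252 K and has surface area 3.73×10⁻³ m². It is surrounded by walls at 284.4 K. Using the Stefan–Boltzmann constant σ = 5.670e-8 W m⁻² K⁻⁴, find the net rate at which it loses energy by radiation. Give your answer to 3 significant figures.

Net loss ≈ 291 W

Area A = 3.73×10⁻³ m².
Net radiated power P_net = εσA(T⁴ − T₀⁴) = 0.562×5.670×10⁻⁸×3.73×10⁻³×(1252⁴ − 284.4⁴).
T⁴ − T₀⁴ = 2.45707×10¹² − 6.54212×10⁹ = 2.45053×10¹² K⁴, so P_net = 291 W.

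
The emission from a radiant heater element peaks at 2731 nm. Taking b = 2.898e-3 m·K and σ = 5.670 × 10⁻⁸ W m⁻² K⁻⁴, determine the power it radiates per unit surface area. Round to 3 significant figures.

I ≈ 7.19×10⁴ W/m²

Wien's law: T = b/λ_max = 2.898×10⁻³/2.731×10⁻⁶ = 1061.15 K.
Then I = σT⁴ = 5.670×10⁻⁸×(1061.15)⁴ = 7.19×10⁴ W/m².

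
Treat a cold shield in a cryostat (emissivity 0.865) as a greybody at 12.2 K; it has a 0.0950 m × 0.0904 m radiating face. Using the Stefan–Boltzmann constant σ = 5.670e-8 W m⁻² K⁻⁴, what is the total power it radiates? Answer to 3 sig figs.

Area A = 0.0950 × 0.0904 = 8.588×10⁻³ m².
P = εσAT⁴ = 0.865 × 5.670×10⁻⁸ × 8.588×10⁻³ × (12.2)⁴ = 9.33×10⁻⁶ W.

P ≈ 9.33×10⁻⁶ W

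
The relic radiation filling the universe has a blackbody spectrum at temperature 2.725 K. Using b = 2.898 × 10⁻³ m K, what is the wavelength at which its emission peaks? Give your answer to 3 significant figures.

Wien's displacement law: λ_max = b/T = (2.898×10⁻³ m·K)/(2.725 K) = 1.063×10⁻³ m.
That is 1.06 mm, in the microwave range.

λ_max ≈ 1.06 mm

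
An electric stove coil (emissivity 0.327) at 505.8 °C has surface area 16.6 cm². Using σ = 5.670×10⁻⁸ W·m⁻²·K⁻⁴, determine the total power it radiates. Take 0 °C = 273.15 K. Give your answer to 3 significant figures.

P ≈ 11.3 W

T = 505.8 °C + 273.15 = 778.95 K.
Area A = 16.6 cm² = 1.66×10⁻³ m².
P = εσAT⁴ = 0.327 × 5.670×10⁻⁸ × 1.66×10⁻³ × (778.95)⁴ = 11.3 W.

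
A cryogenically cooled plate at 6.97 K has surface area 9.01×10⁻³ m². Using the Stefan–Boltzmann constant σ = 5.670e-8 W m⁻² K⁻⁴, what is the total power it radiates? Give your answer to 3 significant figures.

Area A = 9.01×10⁻³ m².
P = σAT⁴ = 5.670×10⁻⁸ × 9.01×10⁻³ × (6.97)⁴ = 1.21×10⁻⁶ W.

P ≈ 1.21×10⁻⁶ W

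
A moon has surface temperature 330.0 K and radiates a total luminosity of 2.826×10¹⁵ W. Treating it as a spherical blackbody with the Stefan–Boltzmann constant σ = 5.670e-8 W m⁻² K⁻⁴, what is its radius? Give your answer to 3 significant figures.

R ≈ 5.78×10⁵ m

L = 4πR²σT⁴ ⇒ R = √(L/(4πσT⁴)).
σT⁴ = 672.417 W/m², so R = √(2.826×10¹⁵/(4π×672.417)) = 5.78×10⁵ m.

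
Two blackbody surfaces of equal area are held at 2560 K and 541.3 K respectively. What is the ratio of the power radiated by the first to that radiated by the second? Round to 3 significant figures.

With equal areas, P₁/P₂ = (T₁/T₂)⁴ = (2560/541.3)⁴ = 500.

P₁/P₂ ≈ 500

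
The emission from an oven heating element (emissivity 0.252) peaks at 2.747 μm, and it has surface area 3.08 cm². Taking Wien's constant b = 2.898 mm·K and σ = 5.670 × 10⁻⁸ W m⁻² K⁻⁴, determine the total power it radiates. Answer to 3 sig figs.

P ≈ 5.45 W

Wien's law: T = b/λ_max = 2.898×10⁻³/2.747×10⁻⁶ = 1054.97 K.
Area A = 3.08 cm² = 3.08×10⁻⁴ m².
Then P = εσAT⁴ = 0.252×5.670×10⁻⁸×3.08×10⁻⁴×(1054.97)⁴ = 5.45 W.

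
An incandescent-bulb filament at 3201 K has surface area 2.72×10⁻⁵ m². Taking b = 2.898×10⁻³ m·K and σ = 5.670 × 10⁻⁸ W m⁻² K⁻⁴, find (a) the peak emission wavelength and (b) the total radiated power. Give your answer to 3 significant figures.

(a) λ_max = b/T = 2.898×10⁻³/3201 = 9.053×10⁻⁷ m = 0.905 μm.
Area A = 2.72×10⁻⁵ m².
(b) P = σAT⁴ = 5.670×10⁻⁸×2.72×10⁻⁵×(3201)⁴ = 162 W.

λ_max ≈ 0.905 μm; P ≈ 162 W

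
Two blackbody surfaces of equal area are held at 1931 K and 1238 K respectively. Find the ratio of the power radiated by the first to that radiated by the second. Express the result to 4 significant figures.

P₁/P₂ ≈ 5.919

With equal areas, P₁/P₂ = (T₁/T₂)⁴ = (1931/1238)⁴ = 5.919.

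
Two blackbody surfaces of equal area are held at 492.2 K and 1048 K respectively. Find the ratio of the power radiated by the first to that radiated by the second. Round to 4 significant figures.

P₁/P₂ ≈ 0.04865

With equal areas, P₁/P₂ = (T₁/T₂)⁴ = (492.2/1048)⁴ = 0.04865.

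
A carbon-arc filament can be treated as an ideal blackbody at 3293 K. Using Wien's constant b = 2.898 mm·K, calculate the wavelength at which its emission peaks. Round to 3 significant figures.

λ_max ≈ 0.880 μm

Wien's displacement law: λ_max = b/T = (2.898×10⁻³ m·K)/(3293 K) = 8.800×10⁻⁷ m.
That is 0.880 μm, in the infrared range.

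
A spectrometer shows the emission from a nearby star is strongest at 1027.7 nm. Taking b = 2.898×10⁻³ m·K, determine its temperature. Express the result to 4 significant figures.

Wien's law gives T = b/λ_max = (2.898×10⁻³ m·K)/(1.0277×10⁻⁶ m) = 2820 K.

T ≈ 2820 K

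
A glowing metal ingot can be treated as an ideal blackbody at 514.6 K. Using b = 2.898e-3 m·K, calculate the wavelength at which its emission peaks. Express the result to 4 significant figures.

Wien's displacement law: λ_max = b/T = (2.898×10⁻³ m·K)/(514.6 K) = 5.6316×10⁻⁶ m.
That is 5.632 μm, in the infrared range.

λ_max ≈ 5.632 μm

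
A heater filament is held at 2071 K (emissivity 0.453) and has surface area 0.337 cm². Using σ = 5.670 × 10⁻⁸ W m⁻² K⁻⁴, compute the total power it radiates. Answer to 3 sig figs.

Area A = 0.337 cm² = 3.37×10⁻⁵ m².
P = εσAT⁴ = 0.453 × 5.670×10⁻⁸ × 3.37×10⁻⁵ × (2071)⁴ = 15.9 W.

P ≈ 15.9 W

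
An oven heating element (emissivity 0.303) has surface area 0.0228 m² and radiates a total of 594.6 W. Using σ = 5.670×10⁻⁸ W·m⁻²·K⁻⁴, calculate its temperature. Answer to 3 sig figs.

Area A = 0.0228 m².
P = εσAT⁴ ⇒ T = (P/(εσA))^(1/4) = (594.6/(0.303×5.670×10⁻⁸×0.0228))^(1/4) = 1.11×10³ K.

T ≈ 1.11×10³ K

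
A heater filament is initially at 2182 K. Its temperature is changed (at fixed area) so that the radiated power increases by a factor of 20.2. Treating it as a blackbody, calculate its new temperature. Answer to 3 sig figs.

P ∝ T⁴, so T₂/T₁ = (P₂/P₁)^(1/4) = (20.2)^(1/4) = 2.12001.
T₂ = 2182 × 2.12001 = 4.63×10³ K.

T₂ ≈ 4.63×10³ K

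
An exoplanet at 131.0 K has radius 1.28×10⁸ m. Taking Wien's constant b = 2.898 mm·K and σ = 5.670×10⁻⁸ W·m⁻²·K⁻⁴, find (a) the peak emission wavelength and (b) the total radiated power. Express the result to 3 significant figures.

λ_max ≈ 22.1 μm; P ≈ 3.44×10¹⁸ W

(a) λ_max = b/T = 2.898×10⁻³/131.0 = 2.212×10⁻⁵ m = 22.1 μm.
Surface area A = 4πR² = 4π(1.28×10⁸ m)² = 2.05887×10¹⁷ m².
(b) P = σAT⁴ = 5.670×10⁻⁸×2.05887×10¹⁷×(131.0)⁴ = 3.44×10¹⁸ W.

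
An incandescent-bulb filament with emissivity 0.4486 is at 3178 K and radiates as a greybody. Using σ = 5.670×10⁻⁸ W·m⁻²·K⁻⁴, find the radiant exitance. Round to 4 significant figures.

Stefan–Boltzmann: I = εσT⁴ = 0.4486 × 5.670×10⁻⁸ × (3178)⁴ = 2.595×10⁶ W/m².

I ≈ 2.595×10⁶ W/m²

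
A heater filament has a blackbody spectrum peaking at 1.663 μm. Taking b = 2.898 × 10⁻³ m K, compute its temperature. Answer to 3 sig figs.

Wien's law gives T = b/λ_max = (2.898×10⁻³ m·K)/(1.663×10⁻⁶ m) = 1.74×10³ K.

T ≈ 1.74×10³ K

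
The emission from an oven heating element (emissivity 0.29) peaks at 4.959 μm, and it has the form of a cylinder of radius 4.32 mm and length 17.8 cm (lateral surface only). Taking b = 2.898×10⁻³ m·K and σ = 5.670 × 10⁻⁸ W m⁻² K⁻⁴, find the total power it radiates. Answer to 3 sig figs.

P ≈ 9.27 W

Wien's law: T = b/λ_max = 2.898×10⁻³/4.959×10⁻⁶ = 584.392 K.
Lateral area A = 2πrL = 2π×4.32×10⁻³×0.178 = 4.83152×10⁻³ m².
Then P = εσAT⁴ = 0.29×5.670×10⁻⁸×4.83152×10⁻³×(584.392)⁴ = 9.27 W.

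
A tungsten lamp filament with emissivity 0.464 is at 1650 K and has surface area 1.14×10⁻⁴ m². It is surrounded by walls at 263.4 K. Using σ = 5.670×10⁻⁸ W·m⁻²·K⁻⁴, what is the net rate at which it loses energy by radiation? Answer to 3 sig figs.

Net loss ≈ 22.2 W

Area A = 1.14×10⁻⁴ m².
Net radiated power P_net = εσA(T⁴ − T₀⁴) = 0.464×5.670×10⁻⁸×1.14×10⁻⁴×(1650⁴ − 263.4⁴).
T⁴ − T₀⁴ = 7.41201×10¹² − 4.81352×10⁹ = 7.40720×10¹² K⁴, so P_net = 22.2 W.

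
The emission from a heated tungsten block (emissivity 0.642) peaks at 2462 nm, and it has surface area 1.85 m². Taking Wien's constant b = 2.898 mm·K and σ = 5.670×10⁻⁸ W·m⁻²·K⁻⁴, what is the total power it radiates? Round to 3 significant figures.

P ≈ 1.29×10⁵ W

Wien's law: T = b/λ_max = 2.898×10⁻³/2.462×10⁻⁶ = 1177.09 K.
Area A = 1.85 m².
Then P = εσAT⁴ = 0.642×5.670×10⁻⁸×1.85×(1177.09)⁴ = 1.29×10⁵ W.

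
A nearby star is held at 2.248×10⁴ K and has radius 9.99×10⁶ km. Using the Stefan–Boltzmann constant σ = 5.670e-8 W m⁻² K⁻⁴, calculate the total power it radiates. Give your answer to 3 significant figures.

Surface area A = 4πR² = 4π(9.99×10⁹ m)² = 1.25413×10²¹ m².
P = σAT⁴ = 5.670×10⁻⁸ × 1.25413×10²¹ × (2.248×10⁴)⁴ = 1.82×10³¹ W.

P ≈ 1.82×10³¹ W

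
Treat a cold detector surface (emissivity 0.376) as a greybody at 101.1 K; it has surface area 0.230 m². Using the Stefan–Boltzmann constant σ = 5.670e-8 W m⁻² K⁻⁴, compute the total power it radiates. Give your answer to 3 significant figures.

P ≈ 0.512 W

Area A = 0.230 m².
P = εσAT⁴ = 0.376 × 5.670×10⁻⁸ × 0.230 × (101.1)⁴ = 0.512 W.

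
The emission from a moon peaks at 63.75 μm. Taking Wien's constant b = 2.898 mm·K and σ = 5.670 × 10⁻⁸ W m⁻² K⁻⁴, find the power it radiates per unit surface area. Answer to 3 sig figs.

I ≈ 0.242 W/m²

Wien's law: T = b/λ_max = 2.898×10⁻³/6.375×10⁻⁵ = 45.4588 K.
Then I = σT⁴ = 5.670×10⁻⁸×(45.4588)⁴ = 0.242 W/m².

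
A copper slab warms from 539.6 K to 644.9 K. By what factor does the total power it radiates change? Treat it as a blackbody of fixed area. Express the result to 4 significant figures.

P₂/P₁ ≈ 2.040

P ∝ T⁴, so P₂/P₁ = (T₂/T₁)⁴ = (644.9/539.6)⁴ = (1.19514)⁴ = 2.040.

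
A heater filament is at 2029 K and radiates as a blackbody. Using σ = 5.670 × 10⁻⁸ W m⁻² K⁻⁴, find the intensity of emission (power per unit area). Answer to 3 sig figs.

Stefan–Boltzmann: I = σT⁴ = 5.670×10⁻⁸ × (2029)⁴ = 9.61×10⁵ W/m².

I ≈ 9.61×10⁵ W/m²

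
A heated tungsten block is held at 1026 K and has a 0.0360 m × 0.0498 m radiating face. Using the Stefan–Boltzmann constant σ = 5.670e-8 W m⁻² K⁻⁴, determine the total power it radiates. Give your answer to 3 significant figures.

Area A = 0.0360 × 0.0498 = 1.7928×10⁻³ m².
P = σAT⁴ = 5.670×10⁻⁸ × 1.7928×10⁻³ × (1026)⁴ = 113 W.

P ≈ 113 W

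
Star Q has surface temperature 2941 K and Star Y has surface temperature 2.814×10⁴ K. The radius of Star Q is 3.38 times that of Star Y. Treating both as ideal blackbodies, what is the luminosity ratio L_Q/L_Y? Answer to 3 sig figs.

L_Q/L_Y ≈ 1.36×10⁻³

L ∝ R²T⁴, so L_Q/L_Y = (R_Q/R_Y)²(T_Q/T_Y)⁴ = (3.38)² × (2941/2.814×10⁴)⁴ = 11.4244 × 1.19312×10⁻⁴ = 1.36×10⁻³.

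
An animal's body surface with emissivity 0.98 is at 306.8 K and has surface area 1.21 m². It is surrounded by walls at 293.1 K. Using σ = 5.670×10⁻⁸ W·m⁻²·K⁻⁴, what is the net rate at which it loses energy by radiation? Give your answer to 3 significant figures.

Area A = 1.21 m².
Net radiated power P_net = εσA(T⁴ − T₀⁴) = 0.98×5.670×10⁻⁸×1.21×(306.8⁴ − 293.1⁴).
T⁴ − T₀⁴ = 8.85975×10⁹ − 7.38012×10⁹ = 1.47963×10⁹ K⁴, so P_net = 99.5 W.

Net loss ≈ 99.5 W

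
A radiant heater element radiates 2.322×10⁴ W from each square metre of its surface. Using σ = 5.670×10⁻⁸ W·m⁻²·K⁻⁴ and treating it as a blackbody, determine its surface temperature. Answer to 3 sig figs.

T ≈ 800 K

I = σT⁴, so T = (I/σ)^(1/4) = (2.322×10⁴/(5.670×10⁻⁸))^(1/4) = 800 K.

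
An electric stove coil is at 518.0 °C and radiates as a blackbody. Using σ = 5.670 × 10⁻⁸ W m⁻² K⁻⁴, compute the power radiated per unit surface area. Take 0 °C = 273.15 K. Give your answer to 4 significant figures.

T = 518.0 °C + 273.15 = 791.15 K.
Stefan–Boltzmann: I = σT⁴ = 5.670×10⁻⁸ × (791.15)⁴ = 2.221×10⁴ W/m².

I ≈ 2.221×10⁴ W/m²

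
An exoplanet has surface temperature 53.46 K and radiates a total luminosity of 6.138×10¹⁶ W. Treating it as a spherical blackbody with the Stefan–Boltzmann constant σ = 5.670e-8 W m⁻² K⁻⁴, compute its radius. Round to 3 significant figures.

R ≈ 1.03×10⁸ m

L = 4πR²σT⁴ ⇒ R = √(L/(4πσT⁴)).
σT⁴ = 0.463126 W/m², so R = √(6.138×10¹⁶/(4π×0.463126)) = 1.03×10⁸ m.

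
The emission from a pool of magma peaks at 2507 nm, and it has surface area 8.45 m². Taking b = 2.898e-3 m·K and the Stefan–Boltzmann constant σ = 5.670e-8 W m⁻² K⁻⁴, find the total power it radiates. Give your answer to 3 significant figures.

P ≈ 8.55×10⁵ W

Wien's law: T = b/λ_max = 2.898×10⁻³/2.507×10⁻⁶ = 1155.96 K.
Area A = 8.45 m².
Then P = σAT⁴ = 5.670×10⁻⁸×8.45×(1155.96)⁴ = 8.55×10⁵ W.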